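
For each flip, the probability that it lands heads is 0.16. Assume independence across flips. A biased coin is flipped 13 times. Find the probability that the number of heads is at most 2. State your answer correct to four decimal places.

0.6537

X ~ Binomial(13, 0.16); P(X ≤ 2) = Σ C(13,k) p^k (1−p)^(13−k) over k:
  k=0: C(13,0)·0.16^0·0.84^13 = 0.103665
  k=1: C(13,1)·0.16^1·0.84^12 = 0.256693
  k=2: C(13,2)·0.16^2·0.84^11 = 0.293364
Total = 0.653722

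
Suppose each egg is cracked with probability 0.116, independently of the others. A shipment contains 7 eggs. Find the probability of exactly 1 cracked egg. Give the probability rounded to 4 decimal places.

0.3875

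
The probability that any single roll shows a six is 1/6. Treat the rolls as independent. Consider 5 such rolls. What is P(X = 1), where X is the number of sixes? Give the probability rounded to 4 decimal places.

0.4019

X ~ Binomial(n=5, p=0.166667).
P(X=1) = C(5,1) · p^1 · (1−p)^4
= 5 · 0.16667 · 0.48225 = 0.401878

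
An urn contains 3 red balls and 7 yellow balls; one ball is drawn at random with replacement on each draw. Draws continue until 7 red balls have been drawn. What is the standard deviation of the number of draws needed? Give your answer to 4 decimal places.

7.3786

Y = total draws until the seventh success; negative binomial with r=7, p=0.30.
SD(Y) = √[r(1−p)/p²] = √(54.444444) = 7.378648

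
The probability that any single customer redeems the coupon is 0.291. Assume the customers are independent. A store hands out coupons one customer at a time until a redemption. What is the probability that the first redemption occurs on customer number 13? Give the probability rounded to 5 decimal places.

0.00470

Geometric (trials to first success), p = 0.291.
P(Y = 13) = (1−p)^12 · p = 0.016134 · 0.291 = 0.0046951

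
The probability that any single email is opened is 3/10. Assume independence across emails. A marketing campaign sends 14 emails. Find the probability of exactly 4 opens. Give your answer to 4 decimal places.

X ~ Binomial(n=14, p=0.30).
P(X=4) = C(14,4) · p^4 · (1−p)^10
= 1001 · 0.0081 · 0.028248 = 0.229034

0.2290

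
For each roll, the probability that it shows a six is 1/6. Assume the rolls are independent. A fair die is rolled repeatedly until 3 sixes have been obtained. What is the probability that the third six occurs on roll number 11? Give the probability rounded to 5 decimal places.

0.04845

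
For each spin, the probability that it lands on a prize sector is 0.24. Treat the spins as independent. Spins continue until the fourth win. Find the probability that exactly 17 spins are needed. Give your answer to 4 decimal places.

0.0524

Y = trial on which the fourth success occurs; negative binomial, r=4, p=0.24.
P(Y=17) = C(16,3) · p^4 · (1−p)^13
= 560 · 0.0033178 · 0.028221 = 0.052434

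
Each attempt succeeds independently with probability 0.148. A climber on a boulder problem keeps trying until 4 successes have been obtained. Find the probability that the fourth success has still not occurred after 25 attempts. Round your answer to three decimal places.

0.482

Needing more than 25 attempts ⇔ fewer than 4 successes in the first 25. With X ~ Binomial(25, 0.148), P(Y > 25) = P(X ≤ 3).
  k=0: C(25,0)·0.148^0·0.852^25 = 0.01824
  k=1: C(25,1)·0.148^1·0.852^24 = 0.07920
  k=2: C(25,2)·0.148^2·0.852^23 = 0.16510
  k=3: C(25,3)·0.148^3·0.852^22 = 0.21988
P(X ≤ 3) = 0.48243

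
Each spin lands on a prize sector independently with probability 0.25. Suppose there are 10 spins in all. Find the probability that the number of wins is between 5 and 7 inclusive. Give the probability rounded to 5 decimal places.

X ~ Binomial(10, 0.25); P(5 ≤ X ≤ 7) = Σ C(10,k) p^k (1−p)^(10−k) over k:
  k=5: C(10,5)·0.25^5·0.75^5 = 0.0583992
  k=6: C(10,6)·0.25^6·0.75^4 = 0.0162220
  k=7: C(10,7)·0.25^7·0.75^3 = 0.0030899
Total = 0.0777111

0.07771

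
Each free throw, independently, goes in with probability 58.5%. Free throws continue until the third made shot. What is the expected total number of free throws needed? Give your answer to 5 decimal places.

Y = total free throws until the third success; negative binomial with r=3, p=0.585.
E[Y] = r / p = 3 / 0.585 = 5.1282051

5.12821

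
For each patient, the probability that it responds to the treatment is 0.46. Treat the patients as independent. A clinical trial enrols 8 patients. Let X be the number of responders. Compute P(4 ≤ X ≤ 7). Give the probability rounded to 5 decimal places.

X ~ Binomial(8, 0.46); P(4 ≤ X ≤ 7) = Σ C(8,k) p^k (1−p)^(8−k) over k:
  k=4: C(8,4)·0.46^4·0.54^4 = 0.2665044
  k=5: C(8,5)·0.46^5·0.54^3 = 0.1816178
  k=6: C(8,6)·0.46^6·0.54^2 = 0.0773557
  k=7: C(8,7)·0.46^7·0.54^1 = 0.0188273
Total = 0.5443053

0.54431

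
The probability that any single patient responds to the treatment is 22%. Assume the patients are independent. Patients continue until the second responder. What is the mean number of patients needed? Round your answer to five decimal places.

9.09091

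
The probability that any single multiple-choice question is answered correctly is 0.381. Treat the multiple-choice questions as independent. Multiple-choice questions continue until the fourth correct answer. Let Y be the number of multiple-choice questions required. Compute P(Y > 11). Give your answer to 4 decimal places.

0.3429

Needing more than 11 multiple-choice questions ⇔ fewer than 4 successes in the first 11. With X ~ Binomial(11, 0.381), P(Y > 11) = P(X ≤ 3).
  k=0: C(11,0)·0.381^0·0.619^11 = 0.005112
  k=1: C(11,1)·0.381^1·0.619^10 = 0.034612
  k=2: C(11,2)·0.381^2·0.619^9 = 0.106519
  k=3: C(11,3)·0.381^3·0.619^8 = 0.196691
P(X ≤ 3) = 0.342934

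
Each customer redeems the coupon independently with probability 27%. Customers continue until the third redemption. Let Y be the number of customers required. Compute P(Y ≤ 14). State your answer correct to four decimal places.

0.7727

Finishing within 14 customers ⇔ at least 3 successes in the first 14. With X ~ Binomial(14, 0.27), P(Y ≤ 14) = 1 − P(X ≤ 2).
  k=0: C(14,0)·0.27^0·0.73^14 = 0.012205
  k=1: C(14,1)·0.27^1·0.73^13 = 0.063196
  k=2: C(14,2)·0.27^2·0.73^12 = 0.151930
1 − 0.227330 = 0.772670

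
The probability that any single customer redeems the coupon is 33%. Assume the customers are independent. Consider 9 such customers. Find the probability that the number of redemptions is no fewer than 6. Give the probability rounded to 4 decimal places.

0.0404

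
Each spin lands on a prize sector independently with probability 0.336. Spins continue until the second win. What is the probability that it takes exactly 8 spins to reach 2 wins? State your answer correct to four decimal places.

Y = trial on which the second success occurs; negative binomial, r=2, p=0.336.
P(Y=8) = C(7,1) · p^2 · (1−p)^6
= 7 · 0.1129 · 0.085705 = 0.067731

0.0677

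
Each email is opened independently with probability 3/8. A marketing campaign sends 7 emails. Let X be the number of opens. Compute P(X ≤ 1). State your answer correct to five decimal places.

0.19372

X ~ Binomial(7, 0.375); P(X ≤ 1) = Σ C(7,k) p^k (1−p)^(7−k) over k:
  k=0: C(7,0)·0.375^0·0.625^7 = 0.0372529
  k=1: C(7,1)·0.375^1·0.625^6 = 0.1564622
Total = 0.1937151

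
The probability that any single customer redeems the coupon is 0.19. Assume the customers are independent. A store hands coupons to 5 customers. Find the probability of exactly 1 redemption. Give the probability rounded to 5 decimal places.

0.40894

X ~ Binomial(n=5, p=0.19).
P(X=1) = C(5,1) · p^1 · (1−p)^4
= 5 · 0.19 · 0.43047 = 0.4089438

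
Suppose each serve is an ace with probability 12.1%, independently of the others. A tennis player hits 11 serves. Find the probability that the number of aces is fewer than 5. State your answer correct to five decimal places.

0.99363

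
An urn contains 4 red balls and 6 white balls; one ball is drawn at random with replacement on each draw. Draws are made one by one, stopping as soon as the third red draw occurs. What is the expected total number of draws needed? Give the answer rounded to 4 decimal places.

7.5000

Y = total draws until the third success; negative binomial with r=3, p=0.40.
E[Y] = r / p = 3 / 0.40 = 7.500000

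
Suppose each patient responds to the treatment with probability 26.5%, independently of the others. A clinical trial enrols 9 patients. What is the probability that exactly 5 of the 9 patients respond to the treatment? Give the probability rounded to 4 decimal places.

X ~ Binomial(n=9, p=0.265).
P(X=5) = C(9,5) · p^5 · (1−p)^4
= 126 · 0.0013069 · 0.29184 = 0.048056

0.0481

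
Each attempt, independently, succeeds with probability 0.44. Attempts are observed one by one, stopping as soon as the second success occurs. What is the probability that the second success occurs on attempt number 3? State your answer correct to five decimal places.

Y = trial on which the second success occurs; negative binomial, r=2, p=0.44.
P(Y=3) = C(2,1) · p^2 · (1−p)^1
= 2 · 0.1936 · 0.56 = 0.2168320

0.21683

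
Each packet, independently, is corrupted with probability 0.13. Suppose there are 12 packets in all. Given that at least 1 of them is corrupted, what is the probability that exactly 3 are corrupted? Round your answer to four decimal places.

X ~ Binomial(12, 0.13). Want P(X=3 | X≥1) = P(X=3) / P(X≥1).
P(X=3) = C(12,3)·0.13^3·0.87^9 = 0.138015
P(X≥1) = 1 − 0.188032 = 0.811968
Ratio = 0.138015 / 0.811968 = 0.169976

0.1700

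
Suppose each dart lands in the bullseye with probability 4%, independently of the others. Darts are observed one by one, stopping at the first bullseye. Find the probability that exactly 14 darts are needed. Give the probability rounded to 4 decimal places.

Geometric (trials to first success), p = 0.04.
P(Y = 14) = (1−p)^13 · p = 0.5882 · 0.04 = 0.023528

0.0235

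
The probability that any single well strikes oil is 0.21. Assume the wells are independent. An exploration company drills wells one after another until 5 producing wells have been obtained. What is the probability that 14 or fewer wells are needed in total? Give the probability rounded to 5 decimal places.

Finishing within 14 wells ⇔ at least 5 successes in the first 14. With X ~ Binomial(14, 0.21), P(Y ≤ 14) = 1 − P(X ≤ 4).
  k=0: C(14,0)·0.21^0·0.79^14 = 0.0368790
  k=1: C(14,1)·0.21^1·0.79^13 = 0.1372459
  k=2: C(14,2)·0.21^2·0.79^12 = 0.2371401
  k=3: C(14,3)·0.21^3·0.79^11 = 0.2521490
  k=4: C(14,4)·0.21^4·0.79^10 = 0.1843241
1 − 0.8477382 = 0.1522618

0.15226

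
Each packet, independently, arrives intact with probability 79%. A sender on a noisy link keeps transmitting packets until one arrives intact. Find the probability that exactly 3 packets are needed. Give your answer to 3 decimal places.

0.035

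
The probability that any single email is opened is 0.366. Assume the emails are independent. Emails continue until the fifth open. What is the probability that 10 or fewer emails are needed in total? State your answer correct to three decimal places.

0.285

Finishing within 10 emails ⇔ at least 5 successes in the first 10. With X ~ Binomial(10, 0.366), P(Y ≤ 10) = 1 − P(X ≤ 4).
  k=0: C(10,0)·0.366^0·0.634^10 = 0.01049
  k=1: C(10,1)·0.366^1·0.634^9 = 0.06057
  k=2: C(10,2)·0.366^2·0.634^8 = 0.15736
  k=3: C(10,3)·0.366^3·0.634^7 = 0.24224
  k=4: C(10,4)·0.366^4·0.634^6 = 0.24473
1 − 0.71539 = 0.28461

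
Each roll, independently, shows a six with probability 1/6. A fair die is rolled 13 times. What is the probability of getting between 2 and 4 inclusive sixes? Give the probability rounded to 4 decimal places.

X ~ Binomial(13, 0.166667); P(2 ≤ X ≤ 4) = Σ C(13,k) p^k (1−p)^(13−k) over k:
  k=2: C(13,2)·0.166667^2·0.833333^11 = 0.291607
  k=3: C(13,3)·0.166667^3·0.833333^10 = 0.213845
  k=4: C(13,4)·0.166667^4·0.833333^9 = 0.106923
Total = 0.612375

0.6124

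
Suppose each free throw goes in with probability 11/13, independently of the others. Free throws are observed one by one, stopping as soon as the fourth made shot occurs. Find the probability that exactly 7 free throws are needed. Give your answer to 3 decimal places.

Y = trial on which the fourth success occurs; negative binomial, r=4, p=0.846154.
P(Y=7) = C(6,3) · p^4 · (1−p)^3
= 20 · 0.51262 · 0.0036413 = 0.03733

0.037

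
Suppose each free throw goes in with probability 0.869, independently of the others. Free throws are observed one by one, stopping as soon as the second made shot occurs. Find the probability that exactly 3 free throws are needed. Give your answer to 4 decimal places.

0.1979

Y = trial on which the second success occurs; negative binomial, r=2, p=0.869.
P(Y=3) = C(2,1) · p^2 · (1−p)^1
= 2 · 0.75516 · 0.131 = 0.197852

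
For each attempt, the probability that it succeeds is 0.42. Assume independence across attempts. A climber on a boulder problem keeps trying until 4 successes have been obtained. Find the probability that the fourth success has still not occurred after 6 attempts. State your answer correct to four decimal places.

Needing more than 6 attempts ⇔ fewer than 4 successes in the first 6. With X ~ Binomial(6, 0.42), P(Y > 6) = P(X ≤ 3).
  k=0: C(6,0)·0.42^0·0.58^6 = 0.038069
  k=1: C(6,1)·0.42^1·0.58^5 = 0.165402
  k=2: C(6,2)·0.42^2·0.58^4 = 0.299434
  k=3: C(6,3)·0.42^3·0.58^3 = 0.289109
P(X ≤ 3) = 0.792014

0.7920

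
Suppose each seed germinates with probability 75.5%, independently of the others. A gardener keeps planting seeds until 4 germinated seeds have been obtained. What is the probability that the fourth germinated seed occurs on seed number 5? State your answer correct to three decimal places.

0.318

Y = trial on which the fourth success occurs; negative binomial, r=4, p=0.755.
P(Y=5) = C(4,3) · p^4 · (1−p)^1
= 4 · 0.32493 · 0.245 = 0.31843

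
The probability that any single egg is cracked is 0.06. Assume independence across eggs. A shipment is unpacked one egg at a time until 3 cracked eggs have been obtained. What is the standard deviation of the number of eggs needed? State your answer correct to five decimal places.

27.98809

Y = total eggs until the third success; negative binomial with r=3, p=0.06.
SD(Y) = √[r(1−p)/p²] = √(783.3333333) = 27.9880927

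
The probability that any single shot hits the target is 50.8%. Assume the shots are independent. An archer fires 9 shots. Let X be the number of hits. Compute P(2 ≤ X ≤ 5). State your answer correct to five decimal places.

X ~ Binomial(9, 0.508); P(2 ≤ X ≤ 5) = Σ C(9,k) p^k (1−p)^(9−k) over k:
  k=2: C(9,2)·0.508^2·0.492^7 = 0.0648314
  k=3: C(9,3)·0.508^3·0.492^6 = 0.1561928
  k=4: C(9,4)·0.508^4·0.492^5 = 0.2419084
  k=5: C(9,5)·0.508^5·0.492^4 = 0.2497753
Total = 0.7127079

0.71271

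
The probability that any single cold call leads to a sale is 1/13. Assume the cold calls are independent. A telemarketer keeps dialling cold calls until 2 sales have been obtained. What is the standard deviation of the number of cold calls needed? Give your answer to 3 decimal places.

17.664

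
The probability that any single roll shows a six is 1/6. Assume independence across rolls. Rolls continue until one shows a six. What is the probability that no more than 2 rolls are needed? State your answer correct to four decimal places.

Y = number of rolls to the first success; geometric, p = 0.166667.
P(Y ≤ 2) = 1 − (1−p)^2 = 1 − 0.694444 = 0.305556

0.3056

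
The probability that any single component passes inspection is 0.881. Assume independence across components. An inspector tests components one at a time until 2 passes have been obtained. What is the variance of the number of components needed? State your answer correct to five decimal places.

Y = total components until the second success; negative binomial with r=2, p=0.881.
Var(Y) = r(1−p)/p² = 2·0.119 / 0.881² = 0.3066374

0.30664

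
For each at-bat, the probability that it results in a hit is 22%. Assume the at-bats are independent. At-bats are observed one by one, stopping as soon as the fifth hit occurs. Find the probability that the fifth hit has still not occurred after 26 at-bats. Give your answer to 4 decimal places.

Needing more than 26 at-bats ⇔ fewer than 5 successes in the first 26. With X ~ Binomial(26, 0.22), P(Y > 26) = P(X ≤ 4).
  k=0: C(26,0)·0.22^0·0.78^26 = 0.001565
  k=1: C(26,1)·0.22^1·0.78^25 = 0.011475
  k=2: C(26,2)·0.22^2·0.78^24 = 0.040458
  k=3: C(26,3)·0.22^3·0.78^23 = 0.091289
  k=4: C(26,4)·0.22^4·0.78^22 = 0.148052
P(X ≤ 4) = 0.292838

0.2928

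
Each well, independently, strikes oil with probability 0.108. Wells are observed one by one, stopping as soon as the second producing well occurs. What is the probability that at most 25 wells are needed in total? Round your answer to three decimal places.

0.769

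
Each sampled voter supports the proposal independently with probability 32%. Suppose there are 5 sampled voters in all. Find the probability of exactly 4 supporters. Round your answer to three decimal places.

X ~ Binomial(n=5, p=0.32).
P(X=4) = C(5,4) · p^4 · (1−p)^1
= 5 · 0.010486 · 0.68 = 0.03565

0.036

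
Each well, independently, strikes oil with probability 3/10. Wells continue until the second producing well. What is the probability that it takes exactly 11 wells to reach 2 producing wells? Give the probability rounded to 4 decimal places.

Y = trial on which the second success occurs; negative binomial, r=2, p=0.30.
P(Y=11) = C(10,1) · p^2 · (1−p)^9
= 10 · 0.09 · 0.040354 = 0.036318

0.0363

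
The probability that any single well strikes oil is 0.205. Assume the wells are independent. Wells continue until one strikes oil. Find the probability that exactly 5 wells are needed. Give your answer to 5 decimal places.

0.08189

Geometric (trials to first success), p = 0.205.
P(Y = 5) = (1−p)^4 · p = 0.39946 · 0.205 = 0.0818884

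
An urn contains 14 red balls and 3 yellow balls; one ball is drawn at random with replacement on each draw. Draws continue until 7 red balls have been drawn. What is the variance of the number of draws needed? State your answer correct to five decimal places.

Y = total draws until the seventh success; negative binomial with r=7, p=0.823529.
Var(Y) = r(1−p)/p² = 7·0.176471 / 0.823529² = 1.8214286

1.82143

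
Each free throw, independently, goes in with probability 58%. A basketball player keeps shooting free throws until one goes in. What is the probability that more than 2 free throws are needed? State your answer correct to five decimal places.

0.17640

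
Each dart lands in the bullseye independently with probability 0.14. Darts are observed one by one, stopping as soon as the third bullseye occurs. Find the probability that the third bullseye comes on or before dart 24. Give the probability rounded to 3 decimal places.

Finishing within 24 darts ⇔ at least 3 successes in the first 24. With X ~ Binomial(24, 0.14), P(Y ≤ 24) = 1 − P(X ≤ 2).
  k=0: C(24,0)·0.14^0·0.86^24 = 0.02679
  k=1: C(24,1)·0.14^1·0.86^23 = 0.10467
  k=2: C(24,2)·0.14^2·0.86^22 = 0.19594
1 − 0.32740 = 0.67260

0.673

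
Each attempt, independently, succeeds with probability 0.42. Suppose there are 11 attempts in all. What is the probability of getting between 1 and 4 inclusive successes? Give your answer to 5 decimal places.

X ~ Binomial(11, 0.42); P(1 ≤ X ≤ 4) = Σ C(11,k) p^k (1−p)^(11−k) over k:
  k=1: C(11,1)·0.42^1·0.58^10 = 0.0199032
  k=2: C(11,2)·0.42^2·0.58^9 = 0.0720631
  k=3: C(11,3)·0.42^3·0.58^8 = 0.1565510
  k=4: C(11,4)·0.42^4·0.58^7 = 0.2267290
Total = 0.4752463

0.47525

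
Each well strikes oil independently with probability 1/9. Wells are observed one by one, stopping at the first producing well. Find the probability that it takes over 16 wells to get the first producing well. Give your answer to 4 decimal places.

0.1519

Y = number of wells to the first success; geometric, p = 0.111111.
P(Y > 16) = P(first 16 all fail) = (1−p)^16 = 0.151901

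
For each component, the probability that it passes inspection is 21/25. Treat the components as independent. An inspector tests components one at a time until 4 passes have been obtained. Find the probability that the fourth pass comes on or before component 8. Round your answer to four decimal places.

0.9962

Finishing within 8 components ⇔ at least 4 successes in the first 8. With X ~ Binomial(8, 0.84), P(Y ≤ 8) = 1 − P(X ≤ 3).
  k=0: C(8,0)·0.84^0·0.16^8 = 0.000000
  k=1: C(8,1)·0.84^1·0.16^7 = 0.000018
  k=2: C(8,2)·0.84^2·0.16^6 = 0.000331
  k=3: C(8,3)·0.84^3·0.16^5 = 0.003480
1 − 0.003830 = 0.996170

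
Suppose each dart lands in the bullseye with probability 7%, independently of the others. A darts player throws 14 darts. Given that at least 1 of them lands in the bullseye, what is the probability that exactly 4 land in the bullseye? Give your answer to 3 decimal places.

0.018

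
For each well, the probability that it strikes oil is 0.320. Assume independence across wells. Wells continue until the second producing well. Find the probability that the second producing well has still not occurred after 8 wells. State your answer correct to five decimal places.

Needing more than 8 wells ⇔ fewer than 2 successes in the first 8. With X ~ Binomial(8, 0.32), P(Y > 8) = P(X ≤ 1).
  k=0: C(8,0)·0.32^0·0.68^8 = 0.0457163
  k=1: C(8,1)·0.32^1·0.68^7 = 0.1721085
P(X ≤ 1) = 0.2178248

0.21782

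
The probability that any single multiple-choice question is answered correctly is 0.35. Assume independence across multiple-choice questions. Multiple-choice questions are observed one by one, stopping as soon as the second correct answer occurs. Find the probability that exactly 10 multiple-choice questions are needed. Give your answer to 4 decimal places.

Y = trial on which the second success occurs; negative binomial, r=2, p=0.35.
P(Y=10) = C(9,1) · p^2 · (1−p)^8
= 9 · 0.1225 · 0.031864 = 0.035131

0.0351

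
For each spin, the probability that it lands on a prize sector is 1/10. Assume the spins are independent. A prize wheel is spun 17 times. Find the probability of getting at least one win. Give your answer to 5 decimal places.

P(at least one) = 1 − P(none) = 1 − (1 − 0.10)^17
= 1 − 0.1667718 = 0.8332282

0.83323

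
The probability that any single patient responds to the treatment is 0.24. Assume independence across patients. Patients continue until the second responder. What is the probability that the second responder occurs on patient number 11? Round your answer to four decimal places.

Y = trial on which the second success occurs; negative binomial, r=2, p=0.24.
P(Y=11) = C(10,1) · p^2 · (1−p)^9
= 10 · 0.0576 · 0.084591 = 0.048724

0.0487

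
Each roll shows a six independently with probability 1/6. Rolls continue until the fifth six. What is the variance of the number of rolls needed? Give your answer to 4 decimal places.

Y = total rolls until the fifth success; negative binomial with r=5, p=0.166667.
Var(Y) = r(1−p)/p² = 5·0.833333 / 0.166667² = 150.000000

150.0000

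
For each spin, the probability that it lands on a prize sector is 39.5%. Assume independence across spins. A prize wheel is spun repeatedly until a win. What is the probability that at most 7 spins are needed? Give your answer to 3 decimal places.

0.970

Y = number of spins to the first success; geometric, p = 0.395.
P(Y ≤ 7) = 1 − (1−p)^7 = 1 − 0.02967 = 0.97033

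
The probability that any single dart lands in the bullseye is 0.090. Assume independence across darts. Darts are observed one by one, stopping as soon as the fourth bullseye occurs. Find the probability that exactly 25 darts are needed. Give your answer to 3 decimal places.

Y = trial on which the fourth success occurs; negative binomial, r=4, p=0.09.
P(Y=25) = C(24,3) · p^4 · (1−p)^21
= 2024 · 6.561e-05 · 0.138 = 0.01833

0.018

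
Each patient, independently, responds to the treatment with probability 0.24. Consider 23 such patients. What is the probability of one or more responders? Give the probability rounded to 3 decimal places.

P(at least one) = 1 − P(none) = 1 − (1 − 0.24)^23
= 1 − 0.00181 = 0.99819

0.998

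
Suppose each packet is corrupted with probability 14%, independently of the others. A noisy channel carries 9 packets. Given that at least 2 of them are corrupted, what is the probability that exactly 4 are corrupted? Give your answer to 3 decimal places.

X ~ Binomial(9, 0.14). Want P(X=4 | X≥2) = P(X=4) / P(X≥2).
P(X=4) = C(9,4)·0.14^4·0.86^5 = 0.02277
P(X≥2) = 1 − 0.25733 − 0.37701 = 0.36566
Ratio = 0.02277 / 0.36566 = 0.06227

0.062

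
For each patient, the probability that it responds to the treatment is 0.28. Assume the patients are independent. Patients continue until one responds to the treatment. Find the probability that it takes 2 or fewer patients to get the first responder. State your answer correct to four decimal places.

Y = number of patients to the first success; geometric, p = 0.28.
P(Y ≤ 2) = 1 − (1−p)^2 = 1 − 0.518400 = 0.481600

0.4816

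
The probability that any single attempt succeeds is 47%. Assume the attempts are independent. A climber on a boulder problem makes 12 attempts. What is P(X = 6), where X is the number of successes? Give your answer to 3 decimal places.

X ~ Binomial(n=12, p=0.47).
P(X=6) = C(12,6) · p^6 · (1−p)^6
= 924 · 0.010779 · 0.022164 = 0.22076

0.221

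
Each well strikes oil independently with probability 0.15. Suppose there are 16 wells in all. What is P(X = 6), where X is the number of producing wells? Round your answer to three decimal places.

0.018

X ~ Binomial(n=16, p=0.15).
P(X=6) = C(16,6) · p^6 · (1−p)^10
= 8008 · 1.1391e-05 · 0.19687 = 0.01796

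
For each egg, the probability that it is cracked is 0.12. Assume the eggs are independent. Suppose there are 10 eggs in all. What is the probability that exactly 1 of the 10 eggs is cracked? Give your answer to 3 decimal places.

0.380

X ~ Binomial(n=10, p=0.12).
P(X=1) = C(10,1) · p^1 · (1−p)^9
= 10 · 0.12 · 0.31648 = 0.37977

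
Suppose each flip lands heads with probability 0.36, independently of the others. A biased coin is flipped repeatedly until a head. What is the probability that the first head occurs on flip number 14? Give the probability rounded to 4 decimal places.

0.0011

Geometric (trials to first success), p = 0.36.
P(Y = 14) = (1−p)^13 · p = 0.0030223 · 0.36 = 0.001088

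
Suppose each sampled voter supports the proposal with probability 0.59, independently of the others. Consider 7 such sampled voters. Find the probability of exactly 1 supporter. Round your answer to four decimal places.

0.0196

X ~ Binomial(n=7, p=0.59).
P(X=1) = C(7,1) · p^1 · (1−p)^6
= 7 · 0.59 · 0.0047501 = 0.019618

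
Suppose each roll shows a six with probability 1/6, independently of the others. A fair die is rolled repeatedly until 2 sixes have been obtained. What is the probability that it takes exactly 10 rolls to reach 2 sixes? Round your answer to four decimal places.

Y = trial on which the second success occurs; negative binomial, r=2, p=0.166667.
P(Y=10) = C(9,1) · p^2 · (1−p)^8
= 9 · 0.027778 · 0.23257 = 0.058142

0.0581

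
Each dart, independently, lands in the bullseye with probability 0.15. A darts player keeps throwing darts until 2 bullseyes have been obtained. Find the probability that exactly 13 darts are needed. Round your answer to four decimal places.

0.0452

Y = trial on which the second success occurs; negative binomial, r=2, p=0.15.
P(Y=13) = C(12,1) · p^2 · (1−p)^11
= 12 · 0.0225 · 0.16734 = 0.045183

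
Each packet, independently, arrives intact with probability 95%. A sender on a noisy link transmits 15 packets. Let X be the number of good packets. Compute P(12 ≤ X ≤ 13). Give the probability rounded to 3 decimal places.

0.165

X ~ Binomial(15, 0.95); P(12 ≤ X ≤ 13) = Σ C(15,k) p^k (1−p)^(15−k) over k:
  k=12: C(15,12)·0.95^12·0.05^3 = 0.03073
  k=13: C(15,13)·0.95^13·0.05^2 = 0.13475
Total = 0.16549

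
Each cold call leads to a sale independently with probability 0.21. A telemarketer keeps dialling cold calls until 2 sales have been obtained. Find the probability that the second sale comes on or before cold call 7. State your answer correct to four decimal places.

Finishing within 7 cold calls ⇔ at least 2 successes in the first 7. With X ~ Binomial(7, 0.21), P(Y ≤ 7) = 1 − P(X ≤ 1).
  k=0: C(7,0)·0.21^0·0.79^7 = 0.192039
  k=1: C(7,1)·0.21^1·0.79^6 = 0.357339
1 − 0.549378 = 0.450622

0.4506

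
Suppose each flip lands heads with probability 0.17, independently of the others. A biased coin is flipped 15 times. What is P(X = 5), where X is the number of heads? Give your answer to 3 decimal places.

0.066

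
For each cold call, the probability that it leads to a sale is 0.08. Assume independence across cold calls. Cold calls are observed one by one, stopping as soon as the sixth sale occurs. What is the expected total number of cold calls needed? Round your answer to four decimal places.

75.0000

Y = total cold calls until the sixth success; negative binomial with r=6, p=0.08.
E[Y] = r / p = 6 / 0.08 = 75.000000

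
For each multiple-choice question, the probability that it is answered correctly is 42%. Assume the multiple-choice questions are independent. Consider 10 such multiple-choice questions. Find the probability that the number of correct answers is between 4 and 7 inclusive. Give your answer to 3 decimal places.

X ~ Binomial(10, 0.42); P(4 ≤ X ≤ 7) = Σ C(10,k) p^k (1−p)^(10−k) over k:
  k=4: C(10,4)·0.42^4·0.58^6 = 0.24876
  k=5: C(10,5)·0.42^5·0.58^5 = 0.21617
  k=6: C(10,6)·0.42^6·0.58^4 = 0.13044
  k=7: C(10,7)·0.42^7·0.58^3 = 0.05398
Total = 0.64935

0.649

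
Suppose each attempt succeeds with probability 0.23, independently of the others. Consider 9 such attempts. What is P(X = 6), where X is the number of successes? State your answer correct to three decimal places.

0.006

X ~ Binomial(n=9, p=0.23).
P(X=6) = C(9,6) · p^6 · (1−p)^3
= 84 · 0.00014804 · 0.45653 = 0.00568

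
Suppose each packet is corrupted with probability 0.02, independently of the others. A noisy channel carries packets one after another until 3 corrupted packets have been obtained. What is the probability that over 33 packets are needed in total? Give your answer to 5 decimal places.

Needing more than 33 packets ⇔ fewer than 3 successes in the first 33. With X ~ Binomial(33, 0.02), P(Y > 33) = P(X ≤ 2).
  k=0: C(33,0)·0.02^0·0.98^33 = 0.5134055
  k=1: C(33,1)·0.02^1·0.98^32 = 0.3457629
  k=2: C(33,2)·0.02^2·0.98^31 = 0.1129022
P(X ≤ 2) = 0.9720705

0.97207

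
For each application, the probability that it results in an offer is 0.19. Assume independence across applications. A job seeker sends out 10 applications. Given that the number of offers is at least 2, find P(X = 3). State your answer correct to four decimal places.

X ~ Binomial(10, 0.19). Want P(X=3 | X≥2) = P(X=3) / P(X≥2).
P(X=3) = C(10,3)·0.19^3·0.81^7 = 0.188294
P(X≥2) = 1 − 0.121577 − 0.285180 = 0.593244
Ratio = 0.188294 / 0.593244 = 0.317398

0.3174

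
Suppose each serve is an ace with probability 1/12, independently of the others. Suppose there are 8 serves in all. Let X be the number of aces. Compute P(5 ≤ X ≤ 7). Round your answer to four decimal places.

0.0002

X ~ Binomial(8, 0.083333); P(5 ≤ X ≤ 7) = Σ C(8,k) p^k (1−p)^(8−k) over k:
  k=5: C(8,5)·0.083333^5·0.916667^3 = 0.000173
  k=6: C(8,6)·0.083333^6·0.916667^2 = 0.000008
  k=7: C(8,7)·0.083333^7·0.916667^1 = 0.000000
Total = 0.000181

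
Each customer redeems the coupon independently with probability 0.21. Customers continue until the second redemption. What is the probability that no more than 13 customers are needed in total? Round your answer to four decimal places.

Finishing within 13 customers ⇔ at least 2 successes in the first 13. With X ~ Binomial(13, 0.21), P(Y ≤ 13) = 1 − P(X ≤ 1).
  k=0: C(13,0)·0.21^0·0.79^13 = 0.046682
  k=1: C(13,1)·0.21^1·0.79^12 = 0.161320
1 − 0.208002 = 0.791998

0.7920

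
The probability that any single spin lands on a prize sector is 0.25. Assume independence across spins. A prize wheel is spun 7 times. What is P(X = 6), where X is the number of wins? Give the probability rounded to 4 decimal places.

0.0013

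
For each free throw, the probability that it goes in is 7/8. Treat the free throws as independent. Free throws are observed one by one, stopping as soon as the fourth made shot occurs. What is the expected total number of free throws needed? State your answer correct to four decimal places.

Y = total free throws until the fourth success; negative binomial with r=4, p=0.875.
E[Y] = r / p = 4 / 0.875 = 4.571429

4.5714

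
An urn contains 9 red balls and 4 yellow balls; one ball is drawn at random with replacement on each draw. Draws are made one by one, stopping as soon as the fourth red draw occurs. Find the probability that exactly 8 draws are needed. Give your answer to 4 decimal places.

0.0721

Y = trial on which the fourth success occurs; negative binomial, r=4, p=0.692308.
P(Y=8) = C(7,3) · p^4 · (1−p)^4
= 35 · 0.22972 · 0.0089633 = 0.072066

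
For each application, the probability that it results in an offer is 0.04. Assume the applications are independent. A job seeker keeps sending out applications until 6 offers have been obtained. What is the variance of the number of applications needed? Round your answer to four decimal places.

3600.0000

Y = total applications until the sixth success; negative binomial with r=6, p=0.04.
Var(Y) = r(1−p)/p² = 6·0.96 / 0.04² = 3600.000000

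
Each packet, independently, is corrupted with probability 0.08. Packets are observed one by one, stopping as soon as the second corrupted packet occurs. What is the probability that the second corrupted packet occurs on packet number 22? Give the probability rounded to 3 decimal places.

Y = trial on which the second success occurs; negative binomial, r=2, p=0.08.
P(Y=22) = C(21,1) · p^2 · (1−p)^20
= 21 · 0.0064 · 0.18869 = 0.02536

0.025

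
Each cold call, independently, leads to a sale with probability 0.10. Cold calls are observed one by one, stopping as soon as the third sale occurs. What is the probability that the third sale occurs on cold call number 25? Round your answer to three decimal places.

Y = trial on which the third success occurs; negative binomial, r=3, p=0.10.
P(Y=25) = C(24,2) · p^3 · (1−p)^22
= 276 · 0.001 · 0.098477 = 0.02718

0.027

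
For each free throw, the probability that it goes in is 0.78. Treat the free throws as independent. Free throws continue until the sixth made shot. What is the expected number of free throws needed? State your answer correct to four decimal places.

7.6923

Y = total free throws until the sixth success; negative binomial with r=6, p=0.78.
E[Y] = r / p = 6 / 0.78 = 7.692308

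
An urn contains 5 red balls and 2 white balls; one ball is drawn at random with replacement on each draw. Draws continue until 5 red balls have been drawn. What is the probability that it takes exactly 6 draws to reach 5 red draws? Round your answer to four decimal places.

Y = trial on which the fifth success occurs; negative binomial, r=5, p=0.714286.
P(Y=6) = C(5,4) · p^5 · (1−p)^1
= 5 · 0.18593 · 0.28571 = 0.265621

0.2656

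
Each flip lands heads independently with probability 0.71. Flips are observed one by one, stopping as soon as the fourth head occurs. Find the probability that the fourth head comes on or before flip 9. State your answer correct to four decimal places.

0.9787

Finishing within 9 flips ⇔ at least 4 successes in the first 9. With X ~ Binomial(9, 0.71), P(Y ≤ 9) = 1 − P(X ≤ 3).
  k=0: C(9,0)·0.71^0·0.29^9 = 0.000015
  k=1: C(9,1)·0.71^1·0.29^8 = 0.000320
  k=2: C(9,2)·0.71^2·0.29^7 = 0.003130
  k=3: C(9,3)·0.71^3·0.29^6 = 0.017883
1 − 0.021348 = 0.978652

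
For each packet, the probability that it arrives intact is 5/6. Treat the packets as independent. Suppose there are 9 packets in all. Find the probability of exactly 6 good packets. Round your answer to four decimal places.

0.1302

X ~ Binomial(n=9, p=0.833333).
P(X=6) = C(9,6) · p^6 · (1−p)^3
= 84 · 0.3349 · 0.0046296 = 0.130238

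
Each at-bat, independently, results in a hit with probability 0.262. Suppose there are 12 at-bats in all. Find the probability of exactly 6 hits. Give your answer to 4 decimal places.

X ~ Binomial(n=12, p=0.262).
P(X=6) = C(12,6) · p^6 · (1−p)^6
= 924 · 0.00032345 · 0.16156 = 0.048286

0.0483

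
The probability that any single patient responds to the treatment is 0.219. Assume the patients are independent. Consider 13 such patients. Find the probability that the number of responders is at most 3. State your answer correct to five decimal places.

X ~ Binomial(13, 0.219); P(X ≤ 3) = Σ C(13,k) p^k (1−p)^(13−k) over k:
  k=0: C(13,0)·0.219^0·0.781^13 = 0.0402220
  k=1: C(13,1)·0.219^1·0.781^12 = 0.1466222
  k=2: C(13,2)·0.219^2·0.781^11 = 0.2466858
  k=3: C(13,3)·0.219^3·0.781^10 = 0.2536347
Total = 0.6871648

0.68716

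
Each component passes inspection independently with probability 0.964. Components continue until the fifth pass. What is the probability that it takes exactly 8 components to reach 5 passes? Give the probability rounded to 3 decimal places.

0.001

Y = trial on which the fifth success occurs; negative binomial, r=5, p=0.964.
P(Y=8) = C(7,4) · p^5 · (1−p)^3
= 35 · 0.8325 · 4.6656e-05 = 0.00136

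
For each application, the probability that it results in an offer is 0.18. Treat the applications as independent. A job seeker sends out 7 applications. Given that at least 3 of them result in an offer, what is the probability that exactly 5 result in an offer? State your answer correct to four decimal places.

0.0231

X ~ Binomial(7, 0.18). Want P(X=5 | X≥3) = P(X=5) / P(X≥3).
P(X=5) = C(7,5)·0.18^5·0.82^2 = 0.002668
P(X≥3) = 1 − 0.249285 − 0.383048 − 0.252251 = 0.115415
Ratio = 0.002668 / 0.115415 = 0.023118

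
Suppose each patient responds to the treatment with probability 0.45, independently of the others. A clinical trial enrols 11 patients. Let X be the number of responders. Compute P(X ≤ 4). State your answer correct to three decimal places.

0.397

X ~ Binomial(11, 0.45); P(X ≤ 4) = Σ C(11,k) p^k (1−p)^(11−k) over k:
  k=0: C(11,0)·0.45^0·0.55^11 = 0.00139
  k=1: C(11,1)·0.45^1·0.55^10 = 0.01254
  k=2: C(11,2)·0.45^2·0.55^9 = 0.05129
  k=3: C(11,3)·0.45^3·0.55^8 = 0.12590
  k=4: C(11,4)·0.45^4·0.55^7 = 0.20602
Total = 0.39714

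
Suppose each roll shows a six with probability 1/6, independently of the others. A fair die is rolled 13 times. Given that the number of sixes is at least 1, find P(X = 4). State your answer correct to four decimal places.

0.1179

X ~ Binomial(13, 0.166667). Want P(X=4 | X≥1) = P(X=4) / P(X≥1).
P(X=4) = C(13,4)·0.166667^4·0.833333^9 = 0.106923
P(X≥1) = 1 − 0.093464 = 0.906536
Ratio = 0.106923 / 0.906536 = 0.117946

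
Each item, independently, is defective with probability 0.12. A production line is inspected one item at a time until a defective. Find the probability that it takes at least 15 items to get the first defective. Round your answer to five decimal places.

0.16702

Y = number of items to the first success; geometric, p = 0.12.
P(Y > 14) = P(first 14 all fail) = (1−p)^14 = 0.1670157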